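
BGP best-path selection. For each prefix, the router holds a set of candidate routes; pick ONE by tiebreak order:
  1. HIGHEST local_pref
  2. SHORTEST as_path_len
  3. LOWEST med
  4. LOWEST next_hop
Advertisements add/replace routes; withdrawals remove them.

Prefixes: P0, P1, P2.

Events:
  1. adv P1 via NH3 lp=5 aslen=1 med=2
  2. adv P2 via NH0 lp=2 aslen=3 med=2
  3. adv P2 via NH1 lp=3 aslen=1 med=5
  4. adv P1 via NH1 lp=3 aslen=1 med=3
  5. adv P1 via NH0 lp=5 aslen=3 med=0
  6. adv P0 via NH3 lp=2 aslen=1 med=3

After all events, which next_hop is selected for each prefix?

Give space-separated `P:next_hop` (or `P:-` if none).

Answer: P0:NH3 P1:NH3 P2:NH1

Derivation:
Op 1: best P0=- P1=NH3 P2=-
Op 2: best P0=- P1=NH3 P2=NH0
Op 3: best P0=- P1=NH3 P2=NH1
Op 4: best P0=- P1=NH3 P2=NH1
Op 5: best P0=- P1=NH3 P2=NH1
Op 6: best P0=NH3 P1=NH3 P2=NH1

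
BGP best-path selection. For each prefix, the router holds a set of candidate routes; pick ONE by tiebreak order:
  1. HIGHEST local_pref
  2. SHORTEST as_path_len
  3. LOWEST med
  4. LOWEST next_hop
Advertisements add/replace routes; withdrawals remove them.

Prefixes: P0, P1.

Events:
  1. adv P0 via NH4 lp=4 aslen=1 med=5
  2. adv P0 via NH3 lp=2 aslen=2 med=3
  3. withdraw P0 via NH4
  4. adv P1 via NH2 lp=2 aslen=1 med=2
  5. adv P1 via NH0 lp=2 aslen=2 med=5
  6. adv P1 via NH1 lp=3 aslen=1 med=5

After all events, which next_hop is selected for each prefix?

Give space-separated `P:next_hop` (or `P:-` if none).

Answer: P0:NH3 P1:NH1

Derivation:
Op 1: best P0=NH4 P1=-
Op 2: best P0=NH4 P1=-
Op 3: best P0=NH3 P1=-
Op 4: best P0=NH3 P1=NH2
Op 5: best P0=NH3 P1=NH2
Op 6: best P0=NH3 P1=NH1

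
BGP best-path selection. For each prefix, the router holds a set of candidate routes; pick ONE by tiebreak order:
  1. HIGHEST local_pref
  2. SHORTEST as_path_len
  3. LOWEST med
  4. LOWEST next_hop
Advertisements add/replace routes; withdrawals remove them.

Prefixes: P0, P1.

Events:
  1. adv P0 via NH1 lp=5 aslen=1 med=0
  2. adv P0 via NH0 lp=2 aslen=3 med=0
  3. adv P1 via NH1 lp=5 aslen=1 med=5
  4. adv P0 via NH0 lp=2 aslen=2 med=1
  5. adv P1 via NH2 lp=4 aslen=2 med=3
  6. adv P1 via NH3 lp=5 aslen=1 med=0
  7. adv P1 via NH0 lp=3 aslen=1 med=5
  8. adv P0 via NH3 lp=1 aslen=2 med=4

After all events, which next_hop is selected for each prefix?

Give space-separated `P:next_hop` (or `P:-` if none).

Answer: P0:NH1 P1:NH3

Derivation:
Op 1: best P0=NH1 P1=-
Op 2: best P0=NH1 P1=-
Op 3: best P0=NH1 P1=NH1
Op 4: best P0=NH1 P1=NH1
Op 5: best P0=NH1 P1=NH1
Op 6: best P0=NH1 P1=NH3
Op 7: best P0=NH1 P1=NH3
Op 8: best P0=NH1 P1=NH3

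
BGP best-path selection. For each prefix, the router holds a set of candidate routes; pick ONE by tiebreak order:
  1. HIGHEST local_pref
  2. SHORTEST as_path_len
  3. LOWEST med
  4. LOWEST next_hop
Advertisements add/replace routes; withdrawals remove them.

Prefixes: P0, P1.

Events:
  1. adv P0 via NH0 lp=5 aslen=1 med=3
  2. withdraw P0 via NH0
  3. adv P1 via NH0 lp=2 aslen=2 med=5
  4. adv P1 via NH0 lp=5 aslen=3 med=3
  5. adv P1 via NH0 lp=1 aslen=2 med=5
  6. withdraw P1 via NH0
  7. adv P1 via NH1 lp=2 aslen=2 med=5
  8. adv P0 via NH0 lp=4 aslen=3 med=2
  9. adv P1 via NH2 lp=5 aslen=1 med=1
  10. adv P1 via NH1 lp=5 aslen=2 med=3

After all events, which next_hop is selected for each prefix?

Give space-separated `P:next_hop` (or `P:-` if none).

Op 1: best P0=NH0 P1=-
Op 2: best P0=- P1=-
Op 3: best P0=- P1=NH0
Op 4: best P0=- P1=NH0
Op 5: best P0=- P1=NH0
Op 6: best P0=- P1=-
Op 7: best P0=- P1=NH1
Op 8: best P0=NH0 P1=NH1
Op 9: best P0=NH0 P1=NH2
Op 10: best P0=NH0 P1=NH2

Answer: P0:NH0 P1:NH2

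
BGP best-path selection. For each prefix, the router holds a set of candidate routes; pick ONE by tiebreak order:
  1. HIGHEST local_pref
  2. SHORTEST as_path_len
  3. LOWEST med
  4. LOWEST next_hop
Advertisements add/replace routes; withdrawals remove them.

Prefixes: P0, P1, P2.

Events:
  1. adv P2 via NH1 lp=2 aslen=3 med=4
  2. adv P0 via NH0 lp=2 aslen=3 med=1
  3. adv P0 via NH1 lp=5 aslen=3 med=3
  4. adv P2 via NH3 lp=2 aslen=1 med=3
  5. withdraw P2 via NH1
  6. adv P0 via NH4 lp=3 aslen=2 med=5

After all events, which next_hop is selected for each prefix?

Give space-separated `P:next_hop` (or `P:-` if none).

Op 1: best P0=- P1=- P2=NH1
Op 2: best P0=NH0 P1=- P2=NH1
Op 3: best P0=NH1 P1=- P2=NH1
Op 4: best P0=NH1 P1=- P2=NH3
Op 5: best P0=NH1 P1=- P2=NH3
Op 6: best P0=NH1 P1=- P2=NH3

Answer: P0:NH1 P1:- P2:NH3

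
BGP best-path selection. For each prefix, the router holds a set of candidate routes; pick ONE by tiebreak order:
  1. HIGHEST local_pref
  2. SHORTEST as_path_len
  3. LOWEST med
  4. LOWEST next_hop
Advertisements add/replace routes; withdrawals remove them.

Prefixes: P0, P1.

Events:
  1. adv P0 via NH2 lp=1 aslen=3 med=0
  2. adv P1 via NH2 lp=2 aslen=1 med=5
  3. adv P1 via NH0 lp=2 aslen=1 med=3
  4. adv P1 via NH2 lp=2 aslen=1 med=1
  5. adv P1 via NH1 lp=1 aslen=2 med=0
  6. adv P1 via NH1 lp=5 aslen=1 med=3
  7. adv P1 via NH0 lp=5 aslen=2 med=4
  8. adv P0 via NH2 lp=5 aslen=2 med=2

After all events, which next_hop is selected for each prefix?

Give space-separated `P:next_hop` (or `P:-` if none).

Op 1: best P0=NH2 P1=-
Op 2: best P0=NH2 P1=NH2
Op 3: best P0=NH2 P1=NH0
Op 4: best P0=NH2 P1=NH2
Op 5: best P0=NH2 P1=NH2
Op 6: best P0=NH2 P1=NH1
Op 7: best P0=NH2 P1=NH1
Op 8: best P0=NH2 P1=NH1

Answer: P0:NH2 P1:NH1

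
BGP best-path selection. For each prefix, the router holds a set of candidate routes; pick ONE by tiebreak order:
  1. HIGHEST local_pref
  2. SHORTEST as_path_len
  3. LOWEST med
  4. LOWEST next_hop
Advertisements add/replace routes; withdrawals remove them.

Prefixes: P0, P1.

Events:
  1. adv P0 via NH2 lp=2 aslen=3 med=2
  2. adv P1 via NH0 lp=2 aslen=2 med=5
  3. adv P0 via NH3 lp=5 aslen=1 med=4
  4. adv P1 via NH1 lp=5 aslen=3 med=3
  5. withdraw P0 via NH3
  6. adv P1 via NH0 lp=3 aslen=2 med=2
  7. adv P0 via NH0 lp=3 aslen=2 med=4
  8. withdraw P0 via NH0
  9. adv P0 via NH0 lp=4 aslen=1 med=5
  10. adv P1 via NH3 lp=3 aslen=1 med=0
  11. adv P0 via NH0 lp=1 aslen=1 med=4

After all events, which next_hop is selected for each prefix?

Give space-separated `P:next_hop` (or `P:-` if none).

Op 1: best P0=NH2 P1=-
Op 2: best P0=NH2 P1=NH0
Op 3: best P0=NH3 P1=NH0
Op 4: best P0=NH3 P1=NH1
Op 5: best P0=NH2 P1=NH1
Op 6: best P0=NH2 P1=NH1
Op 7: best P0=NH0 P1=NH1
Op 8: best P0=NH2 P1=NH1
Op 9: best P0=NH0 P1=NH1
Op 10: best P0=NH0 P1=NH1
Op 11: best P0=NH2 P1=NH1

Answer: P0:NH2 P1:NH1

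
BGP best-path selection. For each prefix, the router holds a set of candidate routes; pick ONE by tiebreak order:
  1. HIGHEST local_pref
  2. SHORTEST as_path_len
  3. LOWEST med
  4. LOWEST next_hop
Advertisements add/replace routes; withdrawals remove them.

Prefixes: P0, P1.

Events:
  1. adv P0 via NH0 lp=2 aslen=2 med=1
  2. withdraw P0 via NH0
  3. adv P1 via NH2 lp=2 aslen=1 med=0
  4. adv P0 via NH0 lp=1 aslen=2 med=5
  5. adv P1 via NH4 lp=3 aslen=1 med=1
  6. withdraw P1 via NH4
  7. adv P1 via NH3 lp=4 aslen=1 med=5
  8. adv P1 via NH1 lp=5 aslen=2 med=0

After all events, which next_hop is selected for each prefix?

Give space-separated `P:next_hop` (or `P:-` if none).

Op 1: best P0=NH0 P1=-
Op 2: best P0=- P1=-
Op 3: best P0=- P1=NH2
Op 4: best P0=NH0 P1=NH2
Op 5: best P0=NH0 P1=NH4
Op 6: best P0=NH0 P1=NH2
Op 7: best P0=NH0 P1=NH3
Op 8: best P0=NH0 P1=NH1

Answer: P0:NH0 P1:NH1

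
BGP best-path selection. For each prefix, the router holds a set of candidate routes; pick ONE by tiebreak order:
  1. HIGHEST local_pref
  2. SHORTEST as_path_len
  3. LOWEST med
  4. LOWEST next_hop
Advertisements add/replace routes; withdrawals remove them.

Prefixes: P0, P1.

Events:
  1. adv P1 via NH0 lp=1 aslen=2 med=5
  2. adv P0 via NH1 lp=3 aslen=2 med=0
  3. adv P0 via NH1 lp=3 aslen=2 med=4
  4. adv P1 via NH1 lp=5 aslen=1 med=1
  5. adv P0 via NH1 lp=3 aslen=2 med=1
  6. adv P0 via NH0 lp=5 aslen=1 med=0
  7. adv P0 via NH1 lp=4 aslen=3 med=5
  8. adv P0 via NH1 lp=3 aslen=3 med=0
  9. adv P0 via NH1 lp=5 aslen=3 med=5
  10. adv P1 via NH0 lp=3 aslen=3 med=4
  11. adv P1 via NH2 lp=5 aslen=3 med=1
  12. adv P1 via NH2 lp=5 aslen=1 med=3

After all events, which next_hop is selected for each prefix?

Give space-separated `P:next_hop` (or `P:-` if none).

Answer: P0:NH0 P1:NH1

Derivation:
Op 1: best P0=- P1=NH0
Op 2: best P0=NH1 P1=NH0
Op 3: best P0=NH1 P1=NH0
Op 4: best P0=NH1 P1=NH1
Op 5: best P0=NH1 P1=NH1
Op 6: best P0=NH0 P1=NH1
Op 7: best P0=NH0 P1=NH1
Op 8: best P0=NH0 P1=NH1
Op 9: best P0=NH0 P1=NH1
Op 10: best P0=NH0 P1=NH1
Op 11: best P0=NH0 P1=NH1
Op 12: best P0=NH0 P1=NH1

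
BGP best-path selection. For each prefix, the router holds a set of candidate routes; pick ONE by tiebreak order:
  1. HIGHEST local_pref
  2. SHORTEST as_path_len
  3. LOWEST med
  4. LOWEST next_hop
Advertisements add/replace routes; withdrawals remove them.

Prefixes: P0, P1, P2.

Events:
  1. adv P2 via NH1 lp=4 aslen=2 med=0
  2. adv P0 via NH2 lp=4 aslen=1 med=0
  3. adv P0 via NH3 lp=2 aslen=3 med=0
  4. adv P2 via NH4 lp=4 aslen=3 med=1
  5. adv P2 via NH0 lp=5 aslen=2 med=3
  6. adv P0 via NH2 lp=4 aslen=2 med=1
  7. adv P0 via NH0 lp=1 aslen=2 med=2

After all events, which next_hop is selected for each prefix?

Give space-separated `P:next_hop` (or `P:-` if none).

Op 1: best P0=- P1=- P2=NH1
Op 2: best P0=NH2 P1=- P2=NH1
Op 3: best P0=NH2 P1=- P2=NH1
Op 4: best P0=NH2 P1=- P2=NH1
Op 5: best P0=NH2 P1=- P2=NH0
Op 6: best P0=NH2 P1=- P2=NH0
Op 7: best P0=NH2 P1=- P2=NH0

Answer: P0:NH2 P1:- P2:NH0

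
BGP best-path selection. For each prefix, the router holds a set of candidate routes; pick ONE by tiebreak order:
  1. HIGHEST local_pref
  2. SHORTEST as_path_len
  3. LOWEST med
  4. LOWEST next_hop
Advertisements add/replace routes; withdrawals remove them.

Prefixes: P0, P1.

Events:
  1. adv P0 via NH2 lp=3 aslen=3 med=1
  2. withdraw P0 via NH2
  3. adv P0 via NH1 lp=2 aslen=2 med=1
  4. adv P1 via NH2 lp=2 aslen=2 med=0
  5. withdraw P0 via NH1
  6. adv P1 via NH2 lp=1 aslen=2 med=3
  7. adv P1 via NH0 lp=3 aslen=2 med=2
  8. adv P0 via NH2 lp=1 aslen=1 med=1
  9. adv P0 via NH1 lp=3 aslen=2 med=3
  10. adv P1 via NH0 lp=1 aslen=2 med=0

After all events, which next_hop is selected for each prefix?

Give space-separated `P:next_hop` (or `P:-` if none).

Op 1: best P0=NH2 P1=-
Op 2: best P0=- P1=-
Op 3: best P0=NH1 P1=-
Op 4: best P0=NH1 P1=NH2
Op 5: best P0=- P1=NH2
Op 6: best P0=- P1=NH2
Op 7: best P0=- P1=NH0
Op 8: best P0=NH2 P1=NH0
Op 9: best P0=NH1 P1=NH0
Op 10: best P0=NH1 P1=NH0

Answer: P0:NH1 P1:NH0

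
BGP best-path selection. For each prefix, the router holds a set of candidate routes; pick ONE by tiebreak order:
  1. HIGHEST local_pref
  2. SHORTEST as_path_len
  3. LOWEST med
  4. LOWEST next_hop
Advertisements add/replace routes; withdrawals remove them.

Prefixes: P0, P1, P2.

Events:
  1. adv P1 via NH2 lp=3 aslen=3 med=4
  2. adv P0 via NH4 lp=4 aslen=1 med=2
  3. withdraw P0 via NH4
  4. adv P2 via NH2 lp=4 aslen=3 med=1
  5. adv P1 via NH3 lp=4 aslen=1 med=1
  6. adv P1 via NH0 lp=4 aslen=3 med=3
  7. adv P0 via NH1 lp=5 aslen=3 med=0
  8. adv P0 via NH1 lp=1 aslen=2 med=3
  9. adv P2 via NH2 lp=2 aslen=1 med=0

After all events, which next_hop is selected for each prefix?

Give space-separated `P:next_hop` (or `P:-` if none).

Answer: P0:NH1 P1:NH3 P2:NH2

Derivation:
Op 1: best P0=- P1=NH2 P2=-
Op 2: best P0=NH4 P1=NH2 P2=-
Op 3: best P0=- P1=NH2 P2=-
Op 4: best P0=- P1=NH2 P2=NH2
Op 5: best P0=- P1=NH3 P2=NH2
Op 6: best P0=- P1=NH3 P2=NH2
Op 7: best P0=NH1 P1=NH3 P2=NH2
Op 8: best P0=NH1 P1=NH3 P2=NH2
Op 9: best P0=NH1 P1=NH3 P2=NH2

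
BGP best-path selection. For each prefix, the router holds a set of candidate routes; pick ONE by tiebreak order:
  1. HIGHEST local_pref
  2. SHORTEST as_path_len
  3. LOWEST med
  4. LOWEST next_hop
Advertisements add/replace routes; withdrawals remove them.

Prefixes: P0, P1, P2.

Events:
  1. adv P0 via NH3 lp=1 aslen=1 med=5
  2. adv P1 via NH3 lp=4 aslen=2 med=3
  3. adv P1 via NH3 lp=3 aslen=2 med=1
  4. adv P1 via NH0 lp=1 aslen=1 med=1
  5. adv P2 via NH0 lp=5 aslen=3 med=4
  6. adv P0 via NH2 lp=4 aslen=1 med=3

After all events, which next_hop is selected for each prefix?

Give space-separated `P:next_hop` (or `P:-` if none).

Answer: P0:NH2 P1:NH3 P2:NH0

Derivation:
Op 1: best P0=NH3 P1=- P2=-
Op 2: best P0=NH3 P1=NH3 P2=-
Op 3: best P0=NH3 P1=NH3 P2=-
Op 4: best P0=NH3 P1=NH3 P2=-
Op 5: best P0=NH3 P1=NH3 P2=NH0
Op 6: best P0=NH2 P1=NH3 P2=NH0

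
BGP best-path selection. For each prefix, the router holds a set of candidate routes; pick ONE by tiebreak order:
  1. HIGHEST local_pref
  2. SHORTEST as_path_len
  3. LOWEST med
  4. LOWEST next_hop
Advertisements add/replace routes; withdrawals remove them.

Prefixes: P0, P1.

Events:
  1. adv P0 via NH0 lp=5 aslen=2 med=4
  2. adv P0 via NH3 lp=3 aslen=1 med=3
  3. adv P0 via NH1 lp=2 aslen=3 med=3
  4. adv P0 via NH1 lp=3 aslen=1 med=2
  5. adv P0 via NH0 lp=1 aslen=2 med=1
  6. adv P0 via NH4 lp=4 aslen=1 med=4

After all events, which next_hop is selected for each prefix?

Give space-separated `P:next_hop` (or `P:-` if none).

Op 1: best P0=NH0 P1=-
Op 2: best P0=NH0 P1=-
Op 3: best P0=NH0 P1=-
Op 4: best P0=NH0 P1=-
Op 5: best P0=NH1 P1=-
Op 6: best P0=NH4 P1=-

Answer: P0:NH4 P1:-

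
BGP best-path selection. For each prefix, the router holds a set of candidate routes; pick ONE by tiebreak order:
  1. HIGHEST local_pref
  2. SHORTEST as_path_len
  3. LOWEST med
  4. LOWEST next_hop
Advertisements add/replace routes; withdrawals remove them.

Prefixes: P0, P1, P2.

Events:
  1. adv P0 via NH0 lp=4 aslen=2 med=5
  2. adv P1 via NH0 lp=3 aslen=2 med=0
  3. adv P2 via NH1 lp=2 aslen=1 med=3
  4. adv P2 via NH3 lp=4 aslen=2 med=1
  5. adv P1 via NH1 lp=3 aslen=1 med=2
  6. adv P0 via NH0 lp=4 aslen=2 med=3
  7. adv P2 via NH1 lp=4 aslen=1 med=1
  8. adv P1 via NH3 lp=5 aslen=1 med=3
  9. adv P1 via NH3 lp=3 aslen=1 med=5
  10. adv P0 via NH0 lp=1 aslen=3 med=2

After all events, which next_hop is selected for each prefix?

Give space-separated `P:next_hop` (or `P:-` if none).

Answer: P0:NH0 P1:NH1 P2:NH1

Derivation:
Op 1: best P0=NH0 P1=- P2=-
Op 2: best P0=NH0 P1=NH0 P2=-
Op 3: best P0=NH0 P1=NH0 P2=NH1
Op 4: best P0=NH0 P1=NH0 P2=NH3
Op 5: best P0=NH0 P1=NH1 P2=NH3
Op 6: best P0=NH0 P1=NH1 P2=NH3
Op 7: best P0=NH0 P1=NH1 P2=NH1
Op 8: best P0=NH0 P1=NH3 P2=NH1
Op 9: best P0=NH0 P1=NH1 P2=NH1
Op 10: best P0=NH0 P1=NH1 P2=NH1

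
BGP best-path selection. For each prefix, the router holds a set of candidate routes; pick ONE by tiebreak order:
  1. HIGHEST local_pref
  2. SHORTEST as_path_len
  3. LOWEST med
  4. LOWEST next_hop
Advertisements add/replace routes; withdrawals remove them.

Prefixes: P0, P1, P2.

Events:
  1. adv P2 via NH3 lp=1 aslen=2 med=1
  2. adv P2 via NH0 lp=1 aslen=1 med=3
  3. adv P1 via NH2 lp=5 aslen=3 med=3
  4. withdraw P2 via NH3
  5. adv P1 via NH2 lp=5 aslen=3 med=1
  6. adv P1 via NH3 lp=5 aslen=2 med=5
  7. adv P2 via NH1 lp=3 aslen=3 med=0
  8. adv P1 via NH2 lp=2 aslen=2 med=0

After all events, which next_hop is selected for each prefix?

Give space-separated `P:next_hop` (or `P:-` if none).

Answer: P0:- P1:NH3 P2:NH1

Derivation:
Op 1: best P0=- P1=- P2=NH3
Op 2: best P0=- P1=- P2=NH0
Op 3: best P0=- P1=NH2 P2=NH0
Op 4: best P0=- P1=NH2 P2=NH0
Op 5: best P0=- P1=NH2 P2=NH0
Op 6: best P0=- P1=NH3 P2=NH0
Op 7: best P0=- P1=NH3 P2=NH1
Op 8: best P0=- P1=NH3 P2=NH1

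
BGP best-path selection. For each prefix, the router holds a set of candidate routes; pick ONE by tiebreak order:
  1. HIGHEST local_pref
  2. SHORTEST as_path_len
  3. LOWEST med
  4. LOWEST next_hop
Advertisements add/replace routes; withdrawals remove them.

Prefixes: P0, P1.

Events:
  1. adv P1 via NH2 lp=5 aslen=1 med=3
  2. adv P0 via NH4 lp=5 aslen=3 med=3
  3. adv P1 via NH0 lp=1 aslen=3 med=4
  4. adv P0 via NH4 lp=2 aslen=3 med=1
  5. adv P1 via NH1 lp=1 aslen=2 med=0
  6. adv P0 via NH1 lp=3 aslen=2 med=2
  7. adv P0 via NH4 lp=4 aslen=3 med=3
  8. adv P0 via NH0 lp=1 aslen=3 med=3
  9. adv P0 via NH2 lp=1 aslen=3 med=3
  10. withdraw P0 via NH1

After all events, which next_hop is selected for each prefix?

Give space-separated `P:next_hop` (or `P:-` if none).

Answer: P0:NH4 P1:NH2

Derivation:
Op 1: best P0=- P1=NH2
Op 2: best P0=NH4 P1=NH2
Op 3: best P0=NH4 P1=NH2
Op 4: best P0=NH4 P1=NH2
Op 5: best P0=NH4 P1=NH2
Op 6: best P0=NH1 P1=NH2
Op 7: best P0=NH4 P1=NH2
Op 8: best P0=NH4 P1=NH2
Op 9: best P0=NH4 P1=NH2
Op 10: best P0=NH4 P1=NH2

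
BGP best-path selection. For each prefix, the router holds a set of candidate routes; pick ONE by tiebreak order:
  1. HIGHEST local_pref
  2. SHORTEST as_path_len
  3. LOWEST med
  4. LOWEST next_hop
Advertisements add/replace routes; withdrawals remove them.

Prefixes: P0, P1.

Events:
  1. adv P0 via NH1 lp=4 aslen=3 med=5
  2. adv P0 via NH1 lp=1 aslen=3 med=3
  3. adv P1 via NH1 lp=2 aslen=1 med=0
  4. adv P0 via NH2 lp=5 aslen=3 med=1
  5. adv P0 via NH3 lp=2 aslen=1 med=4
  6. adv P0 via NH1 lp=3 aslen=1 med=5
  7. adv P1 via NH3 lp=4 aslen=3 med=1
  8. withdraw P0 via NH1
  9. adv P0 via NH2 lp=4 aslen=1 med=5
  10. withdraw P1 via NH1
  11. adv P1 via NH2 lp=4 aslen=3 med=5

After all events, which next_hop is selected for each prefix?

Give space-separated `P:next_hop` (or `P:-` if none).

Op 1: best P0=NH1 P1=-
Op 2: best P0=NH1 P1=-
Op 3: best P0=NH1 P1=NH1
Op 4: best P0=NH2 P1=NH1
Op 5: best P0=NH2 P1=NH1
Op 6: best P0=NH2 P1=NH1
Op 7: best P0=NH2 P1=NH3
Op 8: best P0=NH2 P1=NH3
Op 9: best P0=NH2 P1=NH3
Op 10: best P0=NH2 P1=NH3
Op 11: best P0=NH2 P1=NH3

Answer: P0:NH2 P1:NH3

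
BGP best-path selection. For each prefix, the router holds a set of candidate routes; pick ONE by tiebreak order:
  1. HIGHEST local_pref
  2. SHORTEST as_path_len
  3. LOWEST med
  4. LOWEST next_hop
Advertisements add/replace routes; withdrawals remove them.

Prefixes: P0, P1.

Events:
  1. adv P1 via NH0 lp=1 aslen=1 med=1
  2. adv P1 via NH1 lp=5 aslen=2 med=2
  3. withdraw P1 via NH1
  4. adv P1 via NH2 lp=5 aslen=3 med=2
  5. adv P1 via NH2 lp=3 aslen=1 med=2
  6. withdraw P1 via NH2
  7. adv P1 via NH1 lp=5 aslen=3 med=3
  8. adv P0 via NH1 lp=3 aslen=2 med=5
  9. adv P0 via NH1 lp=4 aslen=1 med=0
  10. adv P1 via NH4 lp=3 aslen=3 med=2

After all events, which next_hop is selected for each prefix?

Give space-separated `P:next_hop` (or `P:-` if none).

Answer: P0:NH1 P1:NH1

Derivation:
Op 1: best P0=- P1=NH0
Op 2: best P0=- P1=NH1
Op 3: best P0=- P1=NH0
Op 4: best P0=- P1=NH2
Op 5: best P0=- P1=NH2
Op 6: best P0=- P1=NH0
Op 7: best P0=- P1=NH1
Op 8: best P0=NH1 P1=NH1
Op 9: best P0=NH1 P1=NH1
Op 10: best P0=NH1 P1=NH1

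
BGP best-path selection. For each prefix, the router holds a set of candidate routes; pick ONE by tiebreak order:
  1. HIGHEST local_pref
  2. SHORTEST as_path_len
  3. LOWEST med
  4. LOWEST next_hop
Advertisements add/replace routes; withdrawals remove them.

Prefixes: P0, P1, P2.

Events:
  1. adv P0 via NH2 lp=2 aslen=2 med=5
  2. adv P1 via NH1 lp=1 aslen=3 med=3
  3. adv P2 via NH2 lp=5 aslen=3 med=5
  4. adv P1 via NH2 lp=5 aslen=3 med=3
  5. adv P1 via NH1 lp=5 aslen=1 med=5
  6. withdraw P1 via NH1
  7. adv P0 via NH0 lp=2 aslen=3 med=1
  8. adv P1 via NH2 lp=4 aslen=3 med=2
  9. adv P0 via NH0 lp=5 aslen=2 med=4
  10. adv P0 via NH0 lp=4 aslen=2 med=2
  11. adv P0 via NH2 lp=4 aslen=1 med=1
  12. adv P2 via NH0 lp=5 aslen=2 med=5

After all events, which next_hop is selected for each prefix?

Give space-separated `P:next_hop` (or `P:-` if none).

Op 1: best P0=NH2 P1=- P2=-
Op 2: best P0=NH2 P1=NH1 P2=-
Op 3: best P0=NH2 P1=NH1 P2=NH2
Op 4: best P0=NH2 P1=NH2 P2=NH2
Op 5: best P0=NH2 P1=NH1 P2=NH2
Op 6: best P0=NH2 P1=NH2 P2=NH2
Op 7: best P0=NH2 P1=NH2 P2=NH2
Op 8: best P0=NH2 P1=NH2 P2=NH2
Op 9: best P0=NH0 P1=NH2 P2=NH2
Op 10: best P0=NH0 P1=NH2 P2=NH2
Op 11: best P0=NH2 P1=NH2 P2=NH2
Op 12: best P0=NH2 P1=NH2 P2=NH0

Answer: P0:NH2 P1:NH2 P2:NH0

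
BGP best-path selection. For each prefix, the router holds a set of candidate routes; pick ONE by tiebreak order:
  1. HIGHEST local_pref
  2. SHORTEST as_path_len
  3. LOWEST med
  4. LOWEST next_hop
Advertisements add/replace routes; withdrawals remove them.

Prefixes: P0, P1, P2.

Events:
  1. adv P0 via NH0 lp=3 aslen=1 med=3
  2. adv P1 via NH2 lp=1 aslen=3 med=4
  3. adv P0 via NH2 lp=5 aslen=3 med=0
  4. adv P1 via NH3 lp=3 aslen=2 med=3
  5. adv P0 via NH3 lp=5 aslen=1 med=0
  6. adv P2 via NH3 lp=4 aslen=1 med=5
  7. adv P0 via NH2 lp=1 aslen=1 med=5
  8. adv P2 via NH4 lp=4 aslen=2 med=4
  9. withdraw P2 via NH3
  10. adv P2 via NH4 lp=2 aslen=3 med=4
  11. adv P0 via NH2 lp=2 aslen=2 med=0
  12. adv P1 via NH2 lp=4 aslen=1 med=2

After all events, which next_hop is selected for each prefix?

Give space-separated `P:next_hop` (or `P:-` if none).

Answer: P0:NH3 P1:NH2 P2:NH4

Derivation:
Op 1: best P0=NH0 P1=- P2=-
Op 2: best P0=NH0 P1=NH2 P2=-
Op 3: best P0=NH2 P1=NH2 P2=-
Op 4: best P0=NH2 P1=NH3 P2=-
Op 5: best P0=NH3 P1=NH3 P2=-
Op 6: best P0=NH3 P1=NH3 P2=NH3
Op 7: best P0=NH3 P1=NH3 P2=NH3
Op 8: best P0=NH3 P1=NH3 P2=NH3
Op 9: best P0=NH3 P1=NH3 P2=NH4
Op 10: best P0=NH3 P1=NH3 P2=NH4
Op 11: best P0=NH3 P1=NH3 P2=NH4
Op 12: best P0=NH3 P1=NH2 P2=NH4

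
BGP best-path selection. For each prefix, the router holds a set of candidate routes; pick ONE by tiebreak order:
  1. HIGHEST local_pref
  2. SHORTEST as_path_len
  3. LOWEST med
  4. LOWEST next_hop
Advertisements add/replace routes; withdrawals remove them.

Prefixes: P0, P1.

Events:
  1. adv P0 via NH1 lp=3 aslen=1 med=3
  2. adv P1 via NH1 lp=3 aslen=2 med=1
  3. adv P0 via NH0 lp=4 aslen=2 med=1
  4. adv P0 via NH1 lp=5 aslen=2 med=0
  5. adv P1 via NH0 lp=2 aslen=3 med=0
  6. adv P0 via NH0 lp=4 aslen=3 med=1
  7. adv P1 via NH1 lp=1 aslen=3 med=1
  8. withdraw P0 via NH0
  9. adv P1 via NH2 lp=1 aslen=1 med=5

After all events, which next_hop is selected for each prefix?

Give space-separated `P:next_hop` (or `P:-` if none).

Op 1: best P0=NH1 P1=-
Op 2: best P0=NH1 P1=NH1
Op 3: best P0=NH0 P1=NH1
Op 4: best P0=NH1 P1=NH1
Op 5: best P0=NH1 P1=NH1
Op 6: best P0=NH1 P1=NH1
Op 7: best P0=NH1 P1=NH0
Op 8: best P0=NH1 P1=NH0
Op 9: best P0=NH1 P1=NH0

Answer: P0:NH1 P1:NH0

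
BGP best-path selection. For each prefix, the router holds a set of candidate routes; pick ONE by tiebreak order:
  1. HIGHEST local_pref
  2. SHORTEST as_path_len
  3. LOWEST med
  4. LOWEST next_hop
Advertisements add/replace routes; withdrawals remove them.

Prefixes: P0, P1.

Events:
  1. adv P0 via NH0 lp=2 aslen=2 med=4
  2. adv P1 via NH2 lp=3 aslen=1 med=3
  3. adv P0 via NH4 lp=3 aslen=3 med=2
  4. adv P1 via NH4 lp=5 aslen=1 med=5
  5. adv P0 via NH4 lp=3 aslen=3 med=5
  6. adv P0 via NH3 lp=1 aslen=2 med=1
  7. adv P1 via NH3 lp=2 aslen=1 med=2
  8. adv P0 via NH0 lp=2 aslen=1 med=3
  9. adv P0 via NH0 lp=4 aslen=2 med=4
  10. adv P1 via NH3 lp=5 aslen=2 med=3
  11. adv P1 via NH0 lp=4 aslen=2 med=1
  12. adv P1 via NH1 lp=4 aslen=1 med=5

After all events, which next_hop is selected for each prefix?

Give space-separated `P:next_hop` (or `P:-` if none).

Answer: P0:NH0 P1:NH4

Derivation:
Op 1: best P0=NH0 P1=-
Op 2: best P0=NH0 P1=NH2
Op 3: best P0=NH4 P1=NH2
Op 4: best P0=NH4 P1=NH4
Op 5: best P0=NH4 P1=NH4
Op 6: best P0=NH4 P1=NH4
Op 7: best P0=NH4 P1=NH4
Op 8: best P0=NH4 P1=NH4
Op 9: best P0=NH0 P1=NH4
Op 10: best P0=NH0 P1=NH4
Op 11: best P0=NH0 P1=NH4
Op 12: best P0=NH0 P1=NH4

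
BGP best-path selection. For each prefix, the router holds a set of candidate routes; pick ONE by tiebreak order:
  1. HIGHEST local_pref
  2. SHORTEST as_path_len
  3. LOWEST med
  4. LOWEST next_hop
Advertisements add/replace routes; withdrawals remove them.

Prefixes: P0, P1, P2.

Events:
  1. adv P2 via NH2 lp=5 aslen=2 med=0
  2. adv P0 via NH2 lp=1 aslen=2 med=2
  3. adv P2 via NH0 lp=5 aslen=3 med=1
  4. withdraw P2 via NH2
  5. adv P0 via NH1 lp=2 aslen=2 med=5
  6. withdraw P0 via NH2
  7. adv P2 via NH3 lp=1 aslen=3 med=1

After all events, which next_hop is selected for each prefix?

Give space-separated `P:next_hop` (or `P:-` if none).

Answer: P0:NH1 P1:- P2:NH0

Derivation:
Op 1: best P0=- P1=- P2=NH2
Op 2: best P0=NH2 P1=- P2=NH2
Op 3: best P0=NH2 P1=- P2=NH2
Op 4: best P0=NH2 P1=- P2=NH0
Op 5: best P0=NH1 P1=- P2=NH0
Op 6: best P0=NH1 P1=- P2=NH0
Op 7: best P0=NH1 P1=- P2=NH0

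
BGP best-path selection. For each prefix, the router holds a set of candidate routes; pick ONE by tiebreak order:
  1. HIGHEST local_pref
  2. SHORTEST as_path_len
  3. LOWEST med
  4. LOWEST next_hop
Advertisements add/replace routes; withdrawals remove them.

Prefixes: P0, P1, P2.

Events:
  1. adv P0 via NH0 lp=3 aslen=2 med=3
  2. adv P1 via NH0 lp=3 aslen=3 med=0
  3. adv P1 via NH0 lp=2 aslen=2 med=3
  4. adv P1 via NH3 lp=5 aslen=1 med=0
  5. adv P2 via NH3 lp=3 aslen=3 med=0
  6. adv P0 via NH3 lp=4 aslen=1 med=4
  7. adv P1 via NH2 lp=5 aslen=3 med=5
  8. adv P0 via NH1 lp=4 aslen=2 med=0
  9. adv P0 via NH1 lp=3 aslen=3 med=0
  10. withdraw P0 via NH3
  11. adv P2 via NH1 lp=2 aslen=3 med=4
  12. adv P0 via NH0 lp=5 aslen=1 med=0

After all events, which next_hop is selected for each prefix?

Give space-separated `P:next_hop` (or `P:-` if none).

Op 1: best P0=NH0 P1=- P2=-
Op 2: best P0=NH0 P1=NH0 P2=-
Op 3: best P0=NH0 P1=NH0 P2=-
Op 4: best P0=NH0 P1=NH3 P2=-
Op 5: best P0=NH0 P1=NH3 P2=NH3
Op 6: best P0=NH3 P1=NH3 P2=NH3
Op 7: best P0=NH3 P1=NH3 P2=NH3
Op 8: best P0=NH3 P1=NH3 P2=NH3
Op 9: best P0=NH3 P1=NH3 P2=NH3
Op 10: best P0=NH0 P1=NH3 P2=NH3
Op 11: best P0=NH0 P1=NH3 P2=NH3
Op 12: best P0=NH0 P1=NH3 P2=NH3

Answer: P0:NH0 P1:NH3 P2:NH3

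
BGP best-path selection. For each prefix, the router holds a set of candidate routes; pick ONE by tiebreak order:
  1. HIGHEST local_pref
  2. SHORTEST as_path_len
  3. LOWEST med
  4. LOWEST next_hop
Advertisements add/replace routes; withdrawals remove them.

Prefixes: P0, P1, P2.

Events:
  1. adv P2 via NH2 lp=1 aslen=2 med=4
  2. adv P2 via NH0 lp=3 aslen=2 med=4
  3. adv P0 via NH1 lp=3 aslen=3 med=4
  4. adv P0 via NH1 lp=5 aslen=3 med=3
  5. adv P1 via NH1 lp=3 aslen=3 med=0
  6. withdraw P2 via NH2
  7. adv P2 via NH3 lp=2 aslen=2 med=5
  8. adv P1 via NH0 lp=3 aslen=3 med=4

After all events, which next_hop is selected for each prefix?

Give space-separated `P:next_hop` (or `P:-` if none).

Op 1: best P0=- P1=- P2=NH2
Op 2: best P0=- P1=- P2=NH0
Op 3: best P0=NH1 P1=- P2=NH0
Op 4: best P0=NH1 P1=- P2=NH0
Op 5: best P0=NH1 P1=NH1 P2=NH0
Op 6: best P0=NH1 P1=NH1 P2=NH0
Op 7: best P0=NH1 P1=NH1 P2=NH0
Op 8: best P0=NH1 P1=NH1 P2=NH0

Answer: P0:NH1 P1:NH1 P2:NH0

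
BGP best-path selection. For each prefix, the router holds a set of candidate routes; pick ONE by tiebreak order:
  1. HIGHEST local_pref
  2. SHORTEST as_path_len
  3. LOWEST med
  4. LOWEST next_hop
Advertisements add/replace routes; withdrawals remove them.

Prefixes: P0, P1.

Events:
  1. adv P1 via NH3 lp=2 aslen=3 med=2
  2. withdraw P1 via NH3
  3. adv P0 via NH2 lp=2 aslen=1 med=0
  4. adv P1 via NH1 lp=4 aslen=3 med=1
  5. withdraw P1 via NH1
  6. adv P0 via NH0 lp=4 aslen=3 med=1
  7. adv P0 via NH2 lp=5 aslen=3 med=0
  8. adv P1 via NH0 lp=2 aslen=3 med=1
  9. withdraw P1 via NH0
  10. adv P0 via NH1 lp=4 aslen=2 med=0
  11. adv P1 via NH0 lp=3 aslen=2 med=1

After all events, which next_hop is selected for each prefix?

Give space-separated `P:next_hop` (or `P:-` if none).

Op 1: best P0=- P1=NH3
Op 2: best P0=- P1=-
Op 3: best P0=NH2 P1=-
Op 4: best P0=NH2 P1=NH1
Op 5: best P0=NH2 P1=-
Op 6: best P0=NH0 P1=-
Op 7: best P0=NH2 P1=-
Op 8: best P0=NH2 P1=NH0
Op 9: best P0=NH2 P1=-
Op 10: best P0=NH2 P1=-
Op 11: best P0=NH2 P1=NH0

Answer: P0:NH2 P1:NH0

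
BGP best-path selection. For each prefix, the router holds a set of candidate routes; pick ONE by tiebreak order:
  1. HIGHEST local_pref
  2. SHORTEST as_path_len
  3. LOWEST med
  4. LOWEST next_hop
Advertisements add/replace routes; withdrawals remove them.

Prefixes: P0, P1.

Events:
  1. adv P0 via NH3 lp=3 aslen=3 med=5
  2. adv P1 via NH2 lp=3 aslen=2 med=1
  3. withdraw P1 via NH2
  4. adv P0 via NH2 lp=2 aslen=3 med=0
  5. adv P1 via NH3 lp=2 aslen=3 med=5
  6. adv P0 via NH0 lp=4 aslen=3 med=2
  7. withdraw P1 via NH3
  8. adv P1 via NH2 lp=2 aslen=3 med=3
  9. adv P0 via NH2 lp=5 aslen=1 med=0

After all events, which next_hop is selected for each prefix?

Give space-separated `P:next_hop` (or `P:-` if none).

Answer: P0:NH2 P1:NH2

Derivation:
Op 1: best P0=NH3 P1=-
Op 2: best P0=NH3 P1=NH2
Op 3: best P0=NH3 P1=-
Op 4: best P0=NH3 P1=-
Op 5: best P0=NH3 P1=NH3
Op 6: best P0=NH0 P1=NH3
Op 7: best P0=NH0 P1=-
Op 8: best P0=NH0 P1=NH2
Op 9: best P0=NH2 P1=NH2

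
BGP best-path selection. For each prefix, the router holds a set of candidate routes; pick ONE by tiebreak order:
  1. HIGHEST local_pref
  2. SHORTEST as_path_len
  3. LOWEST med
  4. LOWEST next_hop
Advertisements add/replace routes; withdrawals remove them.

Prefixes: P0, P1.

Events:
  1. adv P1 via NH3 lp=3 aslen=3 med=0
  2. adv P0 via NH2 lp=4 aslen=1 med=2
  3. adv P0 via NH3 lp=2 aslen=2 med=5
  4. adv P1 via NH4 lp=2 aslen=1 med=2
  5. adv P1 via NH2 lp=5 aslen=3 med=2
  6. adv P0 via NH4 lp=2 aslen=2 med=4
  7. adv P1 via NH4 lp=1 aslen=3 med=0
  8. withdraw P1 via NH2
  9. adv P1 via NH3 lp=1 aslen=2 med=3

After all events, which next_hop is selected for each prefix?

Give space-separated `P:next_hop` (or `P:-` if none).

Answer: P0:NH2 P1:NH3

Derivation:
Op 1: best P0=- P1=NH3
Op 2: best P0=NH2 P1=NH3
Op 3: best P0=NH2 P1=NH3
Op 4: best P0=NH2 P1=NH3
Op 5: best P0=NH2 P1=NH2
Op 6: best P0=NH2 P1=NH2
Op 7: best P0=NH2 P1=NH2
Op 8: best P0=NH2 P1=NH3
Op 9: best P0=NH2 P1=NH3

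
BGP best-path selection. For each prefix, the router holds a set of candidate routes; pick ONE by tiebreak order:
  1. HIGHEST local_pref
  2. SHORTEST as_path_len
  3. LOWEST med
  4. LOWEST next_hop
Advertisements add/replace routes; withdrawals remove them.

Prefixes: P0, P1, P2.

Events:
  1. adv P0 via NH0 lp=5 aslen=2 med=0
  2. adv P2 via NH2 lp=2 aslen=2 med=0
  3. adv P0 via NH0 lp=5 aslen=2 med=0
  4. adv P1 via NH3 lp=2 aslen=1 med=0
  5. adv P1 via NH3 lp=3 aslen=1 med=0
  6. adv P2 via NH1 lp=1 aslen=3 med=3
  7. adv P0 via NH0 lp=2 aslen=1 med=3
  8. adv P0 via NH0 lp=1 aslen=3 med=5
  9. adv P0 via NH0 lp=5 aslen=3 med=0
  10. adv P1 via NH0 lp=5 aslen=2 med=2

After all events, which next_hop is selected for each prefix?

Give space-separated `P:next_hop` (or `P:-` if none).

Op 1: best P0=NH0 P1=- P2=-
Op 2: best P0=NH0 P1=- P2=NH2
Op 3: best P0=NH0 P1=- P2=NH2
Op 4: best P0=NH0 P1=NH3 P2=NH2
Op 5: best P0=NH0 P1=NH3 P2=NH2
Op 6: best P0=NH0 P1=NH3 P2=NH2
Op 7: best P0=NH0 P1=NH3 P2=NH2
Op 8: best P0=NH0 P1=NH3 P2=NH2
Op 9: best P0=NH0 P1=NH3 P2=NH2
Op 10: best P0=NH0 P1=NH0 P2=NH2

Answer: P0:NH0 P1:NH0 P2:NH2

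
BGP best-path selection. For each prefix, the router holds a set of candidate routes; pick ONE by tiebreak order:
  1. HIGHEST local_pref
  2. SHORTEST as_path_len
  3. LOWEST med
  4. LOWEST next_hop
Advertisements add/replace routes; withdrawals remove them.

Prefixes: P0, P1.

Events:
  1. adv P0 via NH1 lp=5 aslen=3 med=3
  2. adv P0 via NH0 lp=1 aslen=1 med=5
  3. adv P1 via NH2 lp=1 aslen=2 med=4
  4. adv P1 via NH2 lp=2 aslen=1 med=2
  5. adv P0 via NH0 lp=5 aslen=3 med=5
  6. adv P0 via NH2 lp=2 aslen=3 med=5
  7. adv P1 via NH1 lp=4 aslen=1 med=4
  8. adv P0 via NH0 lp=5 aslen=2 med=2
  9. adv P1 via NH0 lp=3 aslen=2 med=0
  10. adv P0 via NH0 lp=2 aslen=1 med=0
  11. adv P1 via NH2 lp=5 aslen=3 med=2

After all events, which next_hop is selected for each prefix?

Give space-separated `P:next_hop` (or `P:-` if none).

Answer: P0:NH1 P1:NH2

Derivation:
Op 1: best P0=NH1 P1=-
Op 2: best P0=NH1 P1=-
Op 3: best P0=NH1 P1=NH2
Op 4: best P0=NH1 P1=NH2
Op 5: best P0=NH1 P1=NH2
Op 6: best P0=NH1 P1=NH2
Op 7: best P0=NH1 P1=NH1
Op 8: best P0=NH0 P1=NH1
Op 9: best P0=NH0 P1=NH1
Op 10: best P0=NH1 P1=NH1
Op 11: best P0=NH1 P1=NH2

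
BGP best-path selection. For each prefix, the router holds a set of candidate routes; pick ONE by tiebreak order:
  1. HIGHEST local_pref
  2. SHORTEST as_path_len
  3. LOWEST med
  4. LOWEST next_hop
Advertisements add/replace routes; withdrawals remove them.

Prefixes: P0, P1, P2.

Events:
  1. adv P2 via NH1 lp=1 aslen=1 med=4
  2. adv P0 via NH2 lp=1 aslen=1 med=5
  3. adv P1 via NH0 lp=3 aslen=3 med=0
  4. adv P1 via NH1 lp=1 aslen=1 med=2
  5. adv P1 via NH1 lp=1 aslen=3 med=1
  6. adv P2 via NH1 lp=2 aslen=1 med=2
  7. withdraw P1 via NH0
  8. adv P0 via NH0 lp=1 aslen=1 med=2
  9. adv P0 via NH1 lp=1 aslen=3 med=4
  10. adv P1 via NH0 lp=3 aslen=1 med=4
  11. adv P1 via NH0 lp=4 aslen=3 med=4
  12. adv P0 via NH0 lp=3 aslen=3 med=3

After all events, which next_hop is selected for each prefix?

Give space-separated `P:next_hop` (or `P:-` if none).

Answer: P0:NH0 P1:NH0 P2:NH1

Derivation:
Op 1: best P0=- P1=- P2=NH1
Op 2: best P0=NH2 P1=- P2=NH1
Op 3: best P0=NH2 P1=NH0 P2=NH1
Op 4: best P0=NH2 P1=NH0 P2=NH1
Op 5: best P0=NH2 P1=NH0 P2=NH1
Op 6: best P0=NH2 P1=NH0 P2=NH1
Op 7: best P0=NH2 P1=NH1 P2=NH1
Op 8: best P0=NH0 P1=NH1 P2=NH1
Op 9: best P0=NH0 P1=NH1 P2=NH1
Op 10: best P0=NH0 P1=NH0 P2=NH1
Op 11: best P0=NH0 P1=NH0 P2=NH1
Op 12: best P0=NH0 P1=NH0 P2=NH1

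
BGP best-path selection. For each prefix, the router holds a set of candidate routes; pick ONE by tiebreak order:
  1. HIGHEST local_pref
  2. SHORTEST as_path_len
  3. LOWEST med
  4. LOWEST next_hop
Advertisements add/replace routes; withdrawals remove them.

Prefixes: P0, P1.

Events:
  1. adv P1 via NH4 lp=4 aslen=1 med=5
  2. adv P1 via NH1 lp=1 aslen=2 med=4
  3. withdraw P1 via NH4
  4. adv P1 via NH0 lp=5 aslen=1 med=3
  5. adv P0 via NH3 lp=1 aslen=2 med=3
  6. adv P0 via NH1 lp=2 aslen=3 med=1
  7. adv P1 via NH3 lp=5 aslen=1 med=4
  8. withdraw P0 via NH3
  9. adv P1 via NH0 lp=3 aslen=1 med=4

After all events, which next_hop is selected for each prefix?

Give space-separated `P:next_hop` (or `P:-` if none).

Op 1: best P0=- P1=NH4
Op 2: best P0=- P1=NH4
Op 3: best P0=- P1=NH1
Op 4: best P0=- P1=NH0
Op 5: best P0=NH3 P1=NH0
Op 6: best P0=NH1 P1=NH0
Op 7: best P0=NH1 P1=NH0
Op 8: best P0=NH1 P1=NH0
Op 9: best P0=NH1 P1=NH3

Answer: P0:NH1 P1:NH3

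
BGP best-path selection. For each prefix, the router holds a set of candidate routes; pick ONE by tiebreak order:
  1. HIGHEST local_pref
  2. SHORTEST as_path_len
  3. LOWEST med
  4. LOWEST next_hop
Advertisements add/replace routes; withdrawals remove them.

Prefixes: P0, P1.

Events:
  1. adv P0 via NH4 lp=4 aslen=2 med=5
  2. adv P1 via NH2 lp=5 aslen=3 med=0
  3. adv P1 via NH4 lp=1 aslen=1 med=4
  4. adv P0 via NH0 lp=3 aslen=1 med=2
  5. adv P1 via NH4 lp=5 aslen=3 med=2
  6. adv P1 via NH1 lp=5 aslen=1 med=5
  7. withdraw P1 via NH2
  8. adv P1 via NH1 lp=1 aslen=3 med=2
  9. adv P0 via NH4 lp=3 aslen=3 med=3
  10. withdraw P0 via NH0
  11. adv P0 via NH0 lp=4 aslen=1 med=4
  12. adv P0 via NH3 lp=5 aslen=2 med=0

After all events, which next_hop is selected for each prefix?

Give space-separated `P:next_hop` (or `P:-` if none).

Answer: P0:NH3 P1:NH4

Derivation:
Op 1: best P0=NH4 P1=-
Op 2: best P0=NH4 P1=NH2
Op 3: best P0=NH4 P1=NH2
Op 4: best P0=NH4 P1=NH2
Op 5: best P0=NH4 P1=NH2
Op 6: best P0=NH4 P1=NH1
Op 7: best P0=NH4 P1=NH1
Op 8: best P0=NH4 P1=NH4
Op 9: best P0=NH0 P1=NH4
Op 10: best P0=NH4 P1=NH4
Op 11: best P0=NH0 P1=NH4
Op 12: best P0=NH3 P1=NH4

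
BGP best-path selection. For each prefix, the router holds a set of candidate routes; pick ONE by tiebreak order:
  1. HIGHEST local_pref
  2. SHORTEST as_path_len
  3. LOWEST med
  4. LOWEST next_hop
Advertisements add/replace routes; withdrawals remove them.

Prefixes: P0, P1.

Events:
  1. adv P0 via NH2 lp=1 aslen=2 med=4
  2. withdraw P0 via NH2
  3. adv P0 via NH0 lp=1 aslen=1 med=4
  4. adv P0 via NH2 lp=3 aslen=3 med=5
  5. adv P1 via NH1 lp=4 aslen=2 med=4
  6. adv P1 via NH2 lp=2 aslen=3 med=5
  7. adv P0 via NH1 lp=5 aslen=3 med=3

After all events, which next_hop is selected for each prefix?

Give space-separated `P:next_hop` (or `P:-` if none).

Op 1: best P0=NH2 P1=-
Op 2: best P0=- P1=-
Op 3: best P0=NH0 P1=-
Op 4: best P0=NH2 P1=-
Op 5: best P0=NH2 P1=NH1
Op 6: best P0=NH2 P1=NH1
Op 7: best P0=NH1 P1=NH1

Answer: P0:NH1 P1:NH1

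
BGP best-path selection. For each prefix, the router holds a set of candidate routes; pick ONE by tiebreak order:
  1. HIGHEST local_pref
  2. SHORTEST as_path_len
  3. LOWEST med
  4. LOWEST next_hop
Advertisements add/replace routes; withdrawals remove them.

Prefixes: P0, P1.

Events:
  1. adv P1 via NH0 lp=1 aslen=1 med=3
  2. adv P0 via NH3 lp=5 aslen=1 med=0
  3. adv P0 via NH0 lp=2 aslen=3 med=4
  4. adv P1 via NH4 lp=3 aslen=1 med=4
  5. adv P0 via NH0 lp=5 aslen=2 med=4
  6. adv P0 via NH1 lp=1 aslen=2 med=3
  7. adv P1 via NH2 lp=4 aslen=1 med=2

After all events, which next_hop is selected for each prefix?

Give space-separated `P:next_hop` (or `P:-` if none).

Answer: P0:NH3 P1:NH2

Derivation:
Op 1: best P0=- P1=NH0
Op 2: best P0=NH3 P1=NH0
Op 3: best P0=NH3 P1=NH0
Op 4: best P0=NH3 P1=NH4
Op 5: best P0=NH3 P1=NH4
Op 6: best P0=NH3 P1=NH4
Op 7: best P0=NH3 P1=NH2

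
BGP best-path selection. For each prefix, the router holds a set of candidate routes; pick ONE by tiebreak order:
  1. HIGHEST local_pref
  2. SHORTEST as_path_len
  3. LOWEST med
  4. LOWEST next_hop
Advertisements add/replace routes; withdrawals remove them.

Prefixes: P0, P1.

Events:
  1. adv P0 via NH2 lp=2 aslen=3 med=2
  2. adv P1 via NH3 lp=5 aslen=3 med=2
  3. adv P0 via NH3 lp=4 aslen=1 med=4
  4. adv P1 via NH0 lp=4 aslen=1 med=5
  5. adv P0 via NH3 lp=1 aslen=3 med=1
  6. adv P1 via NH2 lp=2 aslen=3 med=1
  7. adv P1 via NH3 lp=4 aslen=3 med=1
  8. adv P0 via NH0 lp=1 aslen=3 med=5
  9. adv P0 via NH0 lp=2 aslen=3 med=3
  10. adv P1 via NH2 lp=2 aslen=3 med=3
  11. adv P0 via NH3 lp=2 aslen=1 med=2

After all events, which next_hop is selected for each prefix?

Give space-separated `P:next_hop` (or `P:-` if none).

Answer: P0:NH3 P1:NH0

Derivation:
Op 1: best P0=NH2 P1=-
Op 2: best P0=NH2 P1=NH3
Op 3: best P0=NH3 P1=NH3
Op 4: best P0=NH3 P1=NH3
Op 5: best P0=NH2 P1=NH3
Op 6: best P0=NH2 P1=NH3
Op 7: best P0=NH2 P1=NH0
Op 8: best P0=NH2 P1=NH0
Op 9: best P0=NH2 P1=NH0
Op 10: best P0=NH2 P1=NH0
Op 11: best P0=NH3 P1=NH0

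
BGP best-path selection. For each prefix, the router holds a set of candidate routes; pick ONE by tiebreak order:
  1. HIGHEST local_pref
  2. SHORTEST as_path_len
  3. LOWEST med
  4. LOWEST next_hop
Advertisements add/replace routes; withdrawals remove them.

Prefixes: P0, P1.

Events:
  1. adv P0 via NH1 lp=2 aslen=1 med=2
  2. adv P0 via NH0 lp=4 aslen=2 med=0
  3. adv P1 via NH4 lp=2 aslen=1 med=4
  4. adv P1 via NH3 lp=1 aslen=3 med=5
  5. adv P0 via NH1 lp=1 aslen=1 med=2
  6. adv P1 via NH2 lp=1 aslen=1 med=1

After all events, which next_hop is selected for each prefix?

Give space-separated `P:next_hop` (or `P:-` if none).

Answer: P0:NH0 P1:NH4

Derivation:
Op 1: best P0=NH1 P1=-
Op 2: best P0=NH0 P1=-
Op 3: best P0=NH0 P1=NH4
Op 4: best P0=NH0 P1=NH4
Op 5: best P0=NH0 P1=NH4
Op 6: best P0=NH0 P1=NH4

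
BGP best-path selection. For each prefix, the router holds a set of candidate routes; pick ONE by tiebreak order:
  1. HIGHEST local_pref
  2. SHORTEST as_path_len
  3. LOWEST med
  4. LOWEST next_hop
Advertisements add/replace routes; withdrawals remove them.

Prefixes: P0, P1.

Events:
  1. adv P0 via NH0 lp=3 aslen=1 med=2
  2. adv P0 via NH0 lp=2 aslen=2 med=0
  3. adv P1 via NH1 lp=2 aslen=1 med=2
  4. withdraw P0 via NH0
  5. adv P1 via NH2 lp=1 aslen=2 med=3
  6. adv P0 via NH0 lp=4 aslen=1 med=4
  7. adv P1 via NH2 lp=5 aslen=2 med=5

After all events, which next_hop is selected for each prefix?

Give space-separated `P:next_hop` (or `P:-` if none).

Op 1: best P0=NH0 P1=-
Op 2: best P0=NH0 P1=-
Op 3: best P0=NH0 P1=NH1
Op 4: best P0=- P1=NH1
Op 5: best P0=- P1=NH1
Op 6: best P0=NH0 P1=NH1
Op 7: best P0=NH0 P1=NH2

Answer: P0:NH0 P1:NH2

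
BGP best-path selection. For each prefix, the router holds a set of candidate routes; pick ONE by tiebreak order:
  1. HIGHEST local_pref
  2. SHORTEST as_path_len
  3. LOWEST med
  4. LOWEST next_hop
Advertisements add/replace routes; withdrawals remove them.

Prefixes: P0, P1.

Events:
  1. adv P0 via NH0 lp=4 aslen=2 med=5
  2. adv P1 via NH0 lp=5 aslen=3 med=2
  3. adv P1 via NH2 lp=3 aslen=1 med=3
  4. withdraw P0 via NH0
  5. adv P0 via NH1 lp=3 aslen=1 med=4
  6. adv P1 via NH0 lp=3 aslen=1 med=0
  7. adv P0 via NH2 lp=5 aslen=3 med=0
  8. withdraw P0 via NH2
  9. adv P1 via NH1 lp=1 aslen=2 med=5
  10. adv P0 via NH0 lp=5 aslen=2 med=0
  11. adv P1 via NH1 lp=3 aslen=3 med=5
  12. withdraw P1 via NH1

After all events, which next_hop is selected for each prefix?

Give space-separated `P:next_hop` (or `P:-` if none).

Answer: P0:NH0 P1:NH0

Derivation:
Op 1: best P0=NH0 P1=-
Op 2: best P0=NH0 P1=NH0
Op 3: best P0=NH0 P1=NH0
Op 4: best P0=- P1=NH0
Op 5: best P0=NH1 P1=NH0
Op 6: best P0=NH1 P1=NH0
Op 7: best P0=NH2 P1=NH0
Op 8: best P0=NH1 P1=NH0
Op 9: best P0=NH1 P1=NH0
Op 10: best P0=NH0 P1=NH0
Op 11: best P0=NH0 P1=NH0
Op 12: best P0=NH0 P1=NH0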